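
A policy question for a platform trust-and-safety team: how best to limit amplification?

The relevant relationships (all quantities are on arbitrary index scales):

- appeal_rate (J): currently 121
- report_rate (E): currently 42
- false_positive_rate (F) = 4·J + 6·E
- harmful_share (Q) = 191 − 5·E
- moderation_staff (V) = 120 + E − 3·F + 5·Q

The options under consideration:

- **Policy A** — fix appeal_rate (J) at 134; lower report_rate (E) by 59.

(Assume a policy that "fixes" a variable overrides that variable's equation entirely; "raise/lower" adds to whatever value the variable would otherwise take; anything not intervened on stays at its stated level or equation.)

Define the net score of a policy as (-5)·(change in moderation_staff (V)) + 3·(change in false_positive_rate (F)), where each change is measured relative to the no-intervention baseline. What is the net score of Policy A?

-12516

Baseline:
  J = 121
  E = 42
  F = 0 + 4·121 + 6·42 = 736
  Q = 191 − 5·42 = -19
  V = 120 + 42 − 3·736 + 5·(-19) = -2141
Policy A (J := 134, E − 59):
  J = 134
  E = 42 − 59 = -17
  F = 0 + 4·134 + 6·(-17) = 434
  Q = 191 − 5·(-17) = 276
  V = 120 + (-17) − 3·434 + 5·276 = 181
ΔV = 181 − (-2141) = 2322; ΔF = 434 − 736 = -302
Score = (-5)·2322 + 3·(-302) = -12516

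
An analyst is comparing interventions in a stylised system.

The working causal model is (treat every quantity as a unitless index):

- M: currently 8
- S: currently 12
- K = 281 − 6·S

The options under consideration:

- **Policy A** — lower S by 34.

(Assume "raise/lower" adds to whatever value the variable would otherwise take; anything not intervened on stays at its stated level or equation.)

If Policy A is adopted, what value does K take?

413

Policy A (S − 34):
  S = 12 − 34 = -22
  K = 281 − 6·(-22) = 413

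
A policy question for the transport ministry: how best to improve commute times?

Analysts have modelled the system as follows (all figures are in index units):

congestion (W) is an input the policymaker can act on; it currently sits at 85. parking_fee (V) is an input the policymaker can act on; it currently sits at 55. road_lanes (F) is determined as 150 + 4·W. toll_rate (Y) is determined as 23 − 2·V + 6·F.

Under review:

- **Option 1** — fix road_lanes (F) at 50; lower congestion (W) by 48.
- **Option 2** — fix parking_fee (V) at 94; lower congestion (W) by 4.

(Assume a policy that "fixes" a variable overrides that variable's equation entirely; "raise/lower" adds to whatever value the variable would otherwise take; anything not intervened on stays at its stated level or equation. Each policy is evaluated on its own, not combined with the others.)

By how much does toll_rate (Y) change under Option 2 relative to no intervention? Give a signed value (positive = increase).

-174

Baseline:
  W = 85
  V = 55
  F = 150 + 4·85 = 490
  Y = 23 − 2·55 + 6·490 = 2853
Option 2 (V := 94, W − 4):
  W = 85 − 4 = 81
  V = 94
  F = 150 + 4·81 = 474
  Y = 23 − 2·94 + 6·474 = 2679
Change in Y: 2679 − 2853 = -174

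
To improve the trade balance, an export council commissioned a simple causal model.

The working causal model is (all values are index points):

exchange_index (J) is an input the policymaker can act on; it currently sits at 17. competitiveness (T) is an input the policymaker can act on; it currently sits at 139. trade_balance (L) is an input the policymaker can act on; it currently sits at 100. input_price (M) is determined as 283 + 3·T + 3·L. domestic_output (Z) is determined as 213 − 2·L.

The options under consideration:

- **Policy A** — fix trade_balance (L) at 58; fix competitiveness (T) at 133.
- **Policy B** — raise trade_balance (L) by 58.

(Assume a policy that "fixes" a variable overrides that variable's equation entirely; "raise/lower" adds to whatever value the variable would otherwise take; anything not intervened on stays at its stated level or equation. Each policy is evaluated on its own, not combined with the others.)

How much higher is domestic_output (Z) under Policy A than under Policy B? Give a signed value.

200

Policy A (L := 58, T := 133):
  L = 58
  Z = 213 − 2·58 = 97
Policy B (L + 58):
  L = 100 + 58 = 158
  Z = 213 − 2·158 = -103
Z: 97 − (-103) = 200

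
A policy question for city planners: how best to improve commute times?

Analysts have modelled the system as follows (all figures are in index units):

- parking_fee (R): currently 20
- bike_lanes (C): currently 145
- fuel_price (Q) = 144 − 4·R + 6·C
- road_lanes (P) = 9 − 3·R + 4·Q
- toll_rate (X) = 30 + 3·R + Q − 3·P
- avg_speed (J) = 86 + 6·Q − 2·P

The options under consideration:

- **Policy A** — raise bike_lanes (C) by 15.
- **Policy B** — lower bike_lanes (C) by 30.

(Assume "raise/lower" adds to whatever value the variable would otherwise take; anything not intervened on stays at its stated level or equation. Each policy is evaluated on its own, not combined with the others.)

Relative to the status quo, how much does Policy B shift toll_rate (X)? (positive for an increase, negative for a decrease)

1980

Baseline:
  R = 20
  C = 145
  Q = 144 − 4·20 + 6·145 = 934
  P = 9 − 3·20 + 4·934 = 3685
  X = 30 + 3·20 + 934 − 3·3685 = -10031
Policy B (C − 30):
  R = 20
  C = 145 − 30 = 115
  Q = 144 − 4·20 + 6·115 = 754
  P = 9 − 3·20 + 4·754 = 2965
  X = 30 + 3·20 + 754 − 3·2965 = -8051
Change in X: -8051 − (-10031) = 1980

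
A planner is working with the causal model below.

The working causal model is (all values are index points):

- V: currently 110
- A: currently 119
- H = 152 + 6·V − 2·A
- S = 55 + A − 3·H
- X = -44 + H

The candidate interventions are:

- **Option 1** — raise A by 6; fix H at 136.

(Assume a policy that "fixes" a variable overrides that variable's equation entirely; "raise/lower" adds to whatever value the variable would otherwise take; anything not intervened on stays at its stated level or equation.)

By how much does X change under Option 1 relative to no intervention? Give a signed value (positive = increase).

Baseline:
  V = 110
  A = 119
  H = 152 + 6·110 − 2·119 = 574
  X = -44 + 574 = 530
Option 1 (A + 6, H := 136):
  V = 110
  A = 119 + 6 = 125
  H = 136
  X = -44 + 136 = 92
Change in X: 92 − 530 = -438

-438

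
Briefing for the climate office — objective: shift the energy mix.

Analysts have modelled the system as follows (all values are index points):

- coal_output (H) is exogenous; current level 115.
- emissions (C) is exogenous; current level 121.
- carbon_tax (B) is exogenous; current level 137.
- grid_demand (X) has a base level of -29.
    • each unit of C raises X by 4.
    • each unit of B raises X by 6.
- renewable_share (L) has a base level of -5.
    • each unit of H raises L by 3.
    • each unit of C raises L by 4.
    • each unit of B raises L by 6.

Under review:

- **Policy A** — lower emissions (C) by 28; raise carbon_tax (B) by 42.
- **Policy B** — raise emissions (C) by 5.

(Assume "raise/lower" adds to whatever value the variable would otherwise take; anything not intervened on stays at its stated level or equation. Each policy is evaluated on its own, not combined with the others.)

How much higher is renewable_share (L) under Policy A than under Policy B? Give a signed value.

Policy A (C − 28, B + 42):
  H = 115
  C = 121 − 28 = 93
  B = 137 + 42 = 179
  L = -5 + 3·115 + 4·93 + 6·179 = 1786
Policy B (C + 5):
  H = 115
  C = 121 + 5 = 126
  B = 137
  L = -5 + 3·115 + 4·126 + 6·137 = 1666
L: 1786 − 1666 = 120

120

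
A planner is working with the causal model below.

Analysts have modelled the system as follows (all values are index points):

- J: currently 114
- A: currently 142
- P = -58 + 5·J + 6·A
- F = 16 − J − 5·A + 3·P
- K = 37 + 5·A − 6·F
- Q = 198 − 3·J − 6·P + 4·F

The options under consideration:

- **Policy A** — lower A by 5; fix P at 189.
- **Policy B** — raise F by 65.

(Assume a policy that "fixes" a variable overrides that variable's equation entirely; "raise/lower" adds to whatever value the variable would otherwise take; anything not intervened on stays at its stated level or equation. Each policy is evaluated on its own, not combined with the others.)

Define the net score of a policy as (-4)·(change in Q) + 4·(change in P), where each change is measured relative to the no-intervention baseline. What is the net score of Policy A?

23100

Baseline:
  J = 114
  A = 142
  P = -58 + 5·114 + 6·142 = 1364
  F = 16 − 114 − 5·142 + 3·1364 = 3284
  Q = 198 − 3·114 − 6·1364 + 4·3284 = 4808
Policy A (A − 5, P := 189):
  J = 114
  A = 142 − 5 = 137
  P = 189
  F = 16 − 114 − 5·137 + 3·189 = -216
  Q = 198 − 3·114 − 6·189 + 4·(-216) = -2142
ΔQ = -2142 − 4808 = -6950; ΔP = 189 − 1364 = -1175
Score = (-4)·(-6950) + 4·(-1175) = 23100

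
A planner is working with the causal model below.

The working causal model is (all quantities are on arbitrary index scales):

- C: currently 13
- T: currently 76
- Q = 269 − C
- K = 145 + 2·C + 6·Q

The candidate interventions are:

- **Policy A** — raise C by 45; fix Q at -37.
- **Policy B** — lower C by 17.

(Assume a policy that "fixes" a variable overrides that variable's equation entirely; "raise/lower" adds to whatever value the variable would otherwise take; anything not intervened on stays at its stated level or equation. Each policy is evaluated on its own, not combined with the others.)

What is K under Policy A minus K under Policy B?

-1736

Policy A (C + 45, Q := -37):
  C = 13 + 45 = 58
  Q = -37
  K = 145 + 2·58 + 6·(-37) = 39
Policy B (C − 17):
  C = 13 − 17 = -4
  Q = 269 − (-4) = 273
  K = 145 + 2·(-4) + 6·273 = 1775
K: 39 − 1775 = -1736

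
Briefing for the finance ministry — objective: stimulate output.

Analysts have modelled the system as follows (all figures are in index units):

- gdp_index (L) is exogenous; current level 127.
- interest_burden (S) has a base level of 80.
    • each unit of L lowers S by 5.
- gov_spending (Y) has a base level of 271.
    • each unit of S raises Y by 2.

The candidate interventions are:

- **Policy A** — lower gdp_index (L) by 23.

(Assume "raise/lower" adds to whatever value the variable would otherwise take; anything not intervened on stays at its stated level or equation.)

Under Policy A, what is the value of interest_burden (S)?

Policy A (L − 23):
  L = 127 − 23 = 104
  S = 80 − 5·104 = -440

-440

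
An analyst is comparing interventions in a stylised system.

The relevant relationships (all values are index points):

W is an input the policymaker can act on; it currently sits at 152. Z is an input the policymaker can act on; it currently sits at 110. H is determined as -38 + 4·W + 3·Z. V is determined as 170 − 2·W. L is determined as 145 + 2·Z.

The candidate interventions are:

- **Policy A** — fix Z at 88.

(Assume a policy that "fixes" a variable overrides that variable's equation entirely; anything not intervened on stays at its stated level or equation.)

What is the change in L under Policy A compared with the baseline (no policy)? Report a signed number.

Baseline:
  Z = 110
  L = 145 + 2·110 = 365
Policy A (Z := 88):
  Z = 88
  L = 145 + 2·88 = 321
Change in L: 321 − 365 = -44

-44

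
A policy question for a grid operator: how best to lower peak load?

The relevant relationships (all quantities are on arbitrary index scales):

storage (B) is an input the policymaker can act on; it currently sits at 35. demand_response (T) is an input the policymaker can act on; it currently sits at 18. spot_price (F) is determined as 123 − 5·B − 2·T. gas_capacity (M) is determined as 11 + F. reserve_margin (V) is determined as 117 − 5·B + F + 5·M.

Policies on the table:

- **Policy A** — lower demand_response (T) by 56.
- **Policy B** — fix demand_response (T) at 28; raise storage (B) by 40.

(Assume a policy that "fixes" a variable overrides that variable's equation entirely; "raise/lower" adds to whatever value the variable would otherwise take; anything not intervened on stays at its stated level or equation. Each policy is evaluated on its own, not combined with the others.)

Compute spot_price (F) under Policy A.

Policy A (T − 56):
  B = 35
  T = 18 − 56 = -38
  F = 123 − 5·35 − 2·(-38) = 24

24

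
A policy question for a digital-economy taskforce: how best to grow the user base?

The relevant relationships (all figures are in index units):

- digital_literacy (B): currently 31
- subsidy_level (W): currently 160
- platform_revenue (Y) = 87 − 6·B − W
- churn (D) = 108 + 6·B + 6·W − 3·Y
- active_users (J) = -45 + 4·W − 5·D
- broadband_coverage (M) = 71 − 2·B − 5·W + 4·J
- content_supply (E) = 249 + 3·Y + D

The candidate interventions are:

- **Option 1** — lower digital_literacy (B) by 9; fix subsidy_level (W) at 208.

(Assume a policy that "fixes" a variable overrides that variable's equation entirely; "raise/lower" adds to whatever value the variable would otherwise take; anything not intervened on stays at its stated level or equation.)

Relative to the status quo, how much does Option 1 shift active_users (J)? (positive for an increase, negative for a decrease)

-888

Baseline:
  B = 31
  W = 160
  Y = 87 − 6·31 − 160 = -259
  D = 108 + 6·31 + 6·160 − 3·(-259) = 2031
  J = -45 + 4·160 − 5·2031 = -9560
Option 1 (B − 9, W := 208):
  B = 31 − 9 = 22
  W = 208
  Y = 87 − 6·22 − 208 = -253
  D = 108 + 6·22 + 6·208 − 3·(-253) = 2247
  J = -45 + 4·208 − 5·2247 = -10448
Change in J: -10448 − (-9560) = -888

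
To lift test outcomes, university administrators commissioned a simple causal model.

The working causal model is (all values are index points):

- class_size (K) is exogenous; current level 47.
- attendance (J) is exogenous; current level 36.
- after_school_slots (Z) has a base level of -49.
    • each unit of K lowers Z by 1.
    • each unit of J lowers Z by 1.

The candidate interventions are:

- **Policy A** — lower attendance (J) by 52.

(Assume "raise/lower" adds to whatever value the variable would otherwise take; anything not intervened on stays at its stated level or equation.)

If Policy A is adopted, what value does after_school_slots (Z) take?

-80

Policy A (J − 52):
  K = 47
  J = 36 − 52 = -16
  Z = -49 − 47 − (-16) = -80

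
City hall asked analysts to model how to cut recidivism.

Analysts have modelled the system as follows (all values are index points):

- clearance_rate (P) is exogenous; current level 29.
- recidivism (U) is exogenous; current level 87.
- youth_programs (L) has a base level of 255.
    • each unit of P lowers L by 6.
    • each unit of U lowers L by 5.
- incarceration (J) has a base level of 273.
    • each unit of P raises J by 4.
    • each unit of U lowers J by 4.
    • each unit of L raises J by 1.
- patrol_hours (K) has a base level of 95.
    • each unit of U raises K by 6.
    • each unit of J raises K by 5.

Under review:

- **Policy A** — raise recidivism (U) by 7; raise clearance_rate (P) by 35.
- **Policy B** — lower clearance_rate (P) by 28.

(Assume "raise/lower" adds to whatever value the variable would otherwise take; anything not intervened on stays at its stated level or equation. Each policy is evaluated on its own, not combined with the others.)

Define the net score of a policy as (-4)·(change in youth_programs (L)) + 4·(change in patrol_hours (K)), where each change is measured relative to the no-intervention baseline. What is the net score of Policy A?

Baseline:
  P = 29
  U = 87
  L = 255 − 6·29 − 5·87 = -354
  J = 273 + 4·29 − 4·87 + (-354) = -313
  K = 95 + 6·87 + 5·(-313) = -948
Policy A (U + 7, P + 35):
  P = 29 + 35 = 64
  U = 87 + 7 = 94
  L = 255 − 6·64 − 5·94 = -599
  J = 273 + 4·64 − 4·94 + (-599) = -446
  K = 95 + 6·94 + 5·(-446) = -1571
ΔL = -599 − (-354) = -245; ΔK = -1571 − (-948) = -623
Score = (-4)·(-245) + 4·(-623) = -1512

-1512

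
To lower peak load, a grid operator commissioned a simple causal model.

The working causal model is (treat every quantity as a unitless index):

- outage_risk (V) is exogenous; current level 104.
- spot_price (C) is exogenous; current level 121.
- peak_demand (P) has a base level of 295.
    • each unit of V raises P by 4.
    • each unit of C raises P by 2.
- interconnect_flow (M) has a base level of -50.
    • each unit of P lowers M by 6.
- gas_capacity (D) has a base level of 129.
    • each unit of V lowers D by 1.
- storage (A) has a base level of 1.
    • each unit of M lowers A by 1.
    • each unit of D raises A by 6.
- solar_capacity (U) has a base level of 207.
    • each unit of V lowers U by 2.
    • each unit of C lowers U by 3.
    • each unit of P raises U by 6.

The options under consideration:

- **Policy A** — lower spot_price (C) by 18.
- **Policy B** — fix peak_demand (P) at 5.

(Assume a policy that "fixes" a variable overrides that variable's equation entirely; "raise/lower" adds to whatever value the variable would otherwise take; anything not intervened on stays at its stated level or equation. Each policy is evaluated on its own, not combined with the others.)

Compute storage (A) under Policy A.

5703

Policy A (C − 18):
  V = 104
  C = 121 − 18 = 103
  P = 295 + 4·104 + 2·103 = 917
  M = -50 − 6·917 = -5552
  D = 129 − 104 = 25
  A = 1 − (-5552) + 6·25 = 5703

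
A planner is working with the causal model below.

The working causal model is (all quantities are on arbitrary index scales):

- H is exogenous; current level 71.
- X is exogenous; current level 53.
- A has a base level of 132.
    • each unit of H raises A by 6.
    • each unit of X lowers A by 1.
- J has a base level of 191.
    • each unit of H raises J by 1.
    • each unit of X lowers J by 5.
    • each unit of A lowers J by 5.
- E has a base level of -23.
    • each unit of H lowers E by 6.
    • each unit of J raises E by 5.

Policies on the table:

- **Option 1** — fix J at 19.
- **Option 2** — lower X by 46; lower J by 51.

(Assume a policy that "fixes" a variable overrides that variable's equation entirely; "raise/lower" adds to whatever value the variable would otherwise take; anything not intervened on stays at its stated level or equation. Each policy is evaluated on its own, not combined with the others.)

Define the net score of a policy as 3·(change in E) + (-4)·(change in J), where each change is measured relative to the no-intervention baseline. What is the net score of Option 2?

Baseline:
  H = 71
  X = 53
  A = 132 + 6·71 − 53 = 505
  J = 191 + 71 − 5·53 − 5·505 = -2528
  E = -23 − 6·71 + 5·(-2528) = -13089
Option 2 (X − 46, J − 51):
  H = 71
  X = 53 − 46 = 7
  A = 132 + 6·71 − 7 = 551
  J = 191 + 71 − 5·7 − 5·551 (−51 from intervention) = -2579
  E = -23 − 6·71 + 5·(-2579) = -13344
ΔE = -13344 − (-13089) = -255; ΔJ = -2579 − (-2528) = -51
Score = 3·(-255) + (-4)·(-51) = -561

-561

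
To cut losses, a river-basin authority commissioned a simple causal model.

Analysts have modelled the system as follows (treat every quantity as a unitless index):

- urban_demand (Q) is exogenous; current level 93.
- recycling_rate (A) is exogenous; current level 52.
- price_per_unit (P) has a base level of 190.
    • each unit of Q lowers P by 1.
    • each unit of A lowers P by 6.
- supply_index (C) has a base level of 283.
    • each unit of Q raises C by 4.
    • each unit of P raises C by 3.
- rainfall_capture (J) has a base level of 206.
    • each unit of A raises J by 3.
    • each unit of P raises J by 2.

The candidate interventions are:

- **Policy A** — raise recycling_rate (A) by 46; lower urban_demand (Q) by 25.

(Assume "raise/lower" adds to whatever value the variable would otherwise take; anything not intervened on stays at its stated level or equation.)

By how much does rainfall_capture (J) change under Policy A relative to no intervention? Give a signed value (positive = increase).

Baseline:
  Q = 93
  A = 52
  P = 190 − 93 − 6·52 = -215
  J = 206 + 3·52 + 2·(-215) = -68
Policy A (A + 46, Q − 25):
  Q = 93 − 25 = 68
  A = 52 + 46 = 98
  P = 190 − 68 − 6·98 = -466
  J = 206 + 3·98 + 2·(-466) = -432
Change in J: -432 − (-68) = -364

-364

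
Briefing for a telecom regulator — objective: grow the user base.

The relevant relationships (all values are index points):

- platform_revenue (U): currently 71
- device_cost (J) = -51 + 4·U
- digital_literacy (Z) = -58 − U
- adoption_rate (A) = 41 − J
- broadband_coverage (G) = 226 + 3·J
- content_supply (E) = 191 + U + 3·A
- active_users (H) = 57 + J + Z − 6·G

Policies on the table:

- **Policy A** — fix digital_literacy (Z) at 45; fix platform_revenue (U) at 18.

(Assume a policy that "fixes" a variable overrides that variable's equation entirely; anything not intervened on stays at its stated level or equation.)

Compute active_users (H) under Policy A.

-1611

Policy A (Z := 45, U := 18):
  U = 18
  J = -51 + 4·18 = 21
  Z = 45
  G = 226 + 3·21 = 289
  H = 57 + 21 + 45 − 6·289 = -1611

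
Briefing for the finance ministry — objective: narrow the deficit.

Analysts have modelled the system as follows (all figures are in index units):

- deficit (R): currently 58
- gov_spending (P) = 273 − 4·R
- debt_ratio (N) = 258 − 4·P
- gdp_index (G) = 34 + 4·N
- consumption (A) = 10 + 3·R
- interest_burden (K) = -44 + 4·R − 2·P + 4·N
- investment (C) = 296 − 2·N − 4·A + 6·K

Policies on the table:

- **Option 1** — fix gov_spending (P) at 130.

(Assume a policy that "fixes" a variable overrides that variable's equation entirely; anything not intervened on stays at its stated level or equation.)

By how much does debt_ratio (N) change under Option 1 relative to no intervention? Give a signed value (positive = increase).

-356

Baseline:
  R = 58
  P = 273 − 4·58 = 41
  N = 258 − 4·41 = 94
Option 1 (P := 130):
  R = 58
  P = 130
  N = 258 − 4·130 = -262
Change in N: -262 − 94 = -356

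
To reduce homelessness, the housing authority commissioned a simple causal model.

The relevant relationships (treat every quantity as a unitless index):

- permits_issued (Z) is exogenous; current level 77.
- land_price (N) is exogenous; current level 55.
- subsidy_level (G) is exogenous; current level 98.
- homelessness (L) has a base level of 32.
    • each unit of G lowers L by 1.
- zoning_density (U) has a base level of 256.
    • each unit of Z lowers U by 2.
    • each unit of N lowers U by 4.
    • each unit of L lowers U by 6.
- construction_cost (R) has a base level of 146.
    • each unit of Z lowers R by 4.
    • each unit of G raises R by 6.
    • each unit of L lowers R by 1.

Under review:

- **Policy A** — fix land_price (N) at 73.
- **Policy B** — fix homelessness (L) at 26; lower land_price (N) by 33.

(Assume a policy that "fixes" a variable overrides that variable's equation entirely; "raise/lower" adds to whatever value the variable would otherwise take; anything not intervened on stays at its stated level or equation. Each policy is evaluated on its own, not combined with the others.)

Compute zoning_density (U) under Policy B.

Policy B (L := 26, N − 33):
  Z = 77
  N = 55 − 33 = 22
  G = 98
  L = 26
  U = 256 − 2·77 − 4·22 − 6·26 = -142

-142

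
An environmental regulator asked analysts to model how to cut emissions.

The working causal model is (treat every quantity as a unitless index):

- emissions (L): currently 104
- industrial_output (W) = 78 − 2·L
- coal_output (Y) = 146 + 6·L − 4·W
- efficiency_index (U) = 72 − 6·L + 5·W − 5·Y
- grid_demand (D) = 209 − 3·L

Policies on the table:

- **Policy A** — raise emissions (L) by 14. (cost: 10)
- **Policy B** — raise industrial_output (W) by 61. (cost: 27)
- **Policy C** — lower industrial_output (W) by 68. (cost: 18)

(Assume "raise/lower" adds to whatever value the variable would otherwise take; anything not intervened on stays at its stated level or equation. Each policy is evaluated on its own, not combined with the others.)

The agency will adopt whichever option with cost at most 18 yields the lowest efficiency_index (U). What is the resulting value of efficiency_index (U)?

-9352

Policy A (L + 14):
  L = 104 + 14 = 118
  W = 78 − 2·118 = -158
  Y = 146 + 6·118 − 4·(-158) = 1486
  U = 72 − 6·118 + 5·(-158) − 5·1486 = -8856
Policy C (W − 68):
  L = 104
  W = 78 − 2·104 (−68 from intervention) = -198
  Y = 146 + 6·104 − 4·(-198) = 1562
  U = 72 − 6·104 + 5·(-198) − 5·1562 = -9352
Comparing — Policy A: U=-8856, Policy C: U=-9352. Lowest is -9352 (Policy C).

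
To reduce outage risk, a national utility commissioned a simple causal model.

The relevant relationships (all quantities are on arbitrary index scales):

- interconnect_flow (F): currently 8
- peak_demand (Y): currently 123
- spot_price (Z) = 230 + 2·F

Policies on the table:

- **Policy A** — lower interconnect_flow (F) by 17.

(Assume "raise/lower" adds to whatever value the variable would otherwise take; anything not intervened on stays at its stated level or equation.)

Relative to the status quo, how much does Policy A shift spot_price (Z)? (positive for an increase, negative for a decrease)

-34

Baseline:
  F = 8
  Z = 230 + 2·8 = 246
Policy A (F − 17):
  F = 8 − 17 = -9
  Z = 230 + 2·(-9) = 212
Change in Z: 212 − 246 = -34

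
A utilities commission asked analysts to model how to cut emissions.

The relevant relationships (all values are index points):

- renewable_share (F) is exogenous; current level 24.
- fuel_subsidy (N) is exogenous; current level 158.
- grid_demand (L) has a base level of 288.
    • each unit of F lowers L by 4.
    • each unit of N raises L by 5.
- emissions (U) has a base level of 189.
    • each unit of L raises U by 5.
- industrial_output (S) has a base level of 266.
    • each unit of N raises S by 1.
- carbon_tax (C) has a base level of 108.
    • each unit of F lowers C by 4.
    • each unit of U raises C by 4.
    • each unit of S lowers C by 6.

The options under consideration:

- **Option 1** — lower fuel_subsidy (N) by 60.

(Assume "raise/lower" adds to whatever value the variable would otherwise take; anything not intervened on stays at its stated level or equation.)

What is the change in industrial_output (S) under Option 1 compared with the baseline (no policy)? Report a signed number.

Baseline:
  N = 158
  S = 266 + 158 = 424
Option 1 (N − 60):
  N = 158 − 60 = 98
  S = 266 + 98 = 364
Change in S: 364 − 424 = -60

-60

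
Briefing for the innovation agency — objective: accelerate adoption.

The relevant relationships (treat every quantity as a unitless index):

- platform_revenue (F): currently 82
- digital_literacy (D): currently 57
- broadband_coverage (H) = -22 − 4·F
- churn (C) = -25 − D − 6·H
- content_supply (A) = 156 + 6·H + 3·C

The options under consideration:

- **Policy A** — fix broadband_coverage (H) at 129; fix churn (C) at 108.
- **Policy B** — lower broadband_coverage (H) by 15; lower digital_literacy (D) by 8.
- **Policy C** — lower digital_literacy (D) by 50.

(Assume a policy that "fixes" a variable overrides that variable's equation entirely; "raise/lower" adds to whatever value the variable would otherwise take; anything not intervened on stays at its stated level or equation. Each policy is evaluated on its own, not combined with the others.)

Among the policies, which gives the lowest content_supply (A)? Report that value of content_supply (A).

Policy A (H := 129, C := 108):
  F = 82
  D = 57
  H = 129
  C = 108
  A = 156 + 6·129 + 3·108 = 1254
Policy B (H − 15, D − 8):
  F = 82
  D = 57 − 8 = 49
  H = -22 − 4·82 (−15 from intervention) = -365
  C = -25 − 49 − 6·(-365) = 2116
  A = 156 + 6·(-365) + 3·2116 = 4314
Policy C (D − 50):
  F = 82
  D = 57 − 50 = 7
  H = -22 − 4·82 = -350
  C = -25 − 7 − 6·(-350) = 2068
  A = 156 + 6·(-350) + 3·2068 = 4260
Comparing — Policy A: A=1254, Policy B: A=4314, Policy C: A=4260. Lowest is 1254 (Policy A).

1254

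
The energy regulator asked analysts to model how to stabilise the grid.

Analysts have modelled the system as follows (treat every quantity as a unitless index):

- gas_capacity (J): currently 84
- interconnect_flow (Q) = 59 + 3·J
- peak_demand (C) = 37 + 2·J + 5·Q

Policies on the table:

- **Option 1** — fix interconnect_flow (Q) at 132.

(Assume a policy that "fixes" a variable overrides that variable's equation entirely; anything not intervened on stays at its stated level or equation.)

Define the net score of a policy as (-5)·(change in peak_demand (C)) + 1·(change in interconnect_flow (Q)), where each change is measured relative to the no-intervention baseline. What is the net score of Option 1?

4296

Baseline:
  J = 84
  Q = 59 + 3·84 = 311
  C = 37 + 2·84 + 5·311 = 1760
Option 1 (Q := 132):
  J = 84
  Q = 132
  C = 37 + 2·84 + 5·132 = 865
ΔC = 865 − 1760 = -895; ΔQ = 132 − 311 = -179
Score = (-5)·(-895) + 1·(-179) = 4296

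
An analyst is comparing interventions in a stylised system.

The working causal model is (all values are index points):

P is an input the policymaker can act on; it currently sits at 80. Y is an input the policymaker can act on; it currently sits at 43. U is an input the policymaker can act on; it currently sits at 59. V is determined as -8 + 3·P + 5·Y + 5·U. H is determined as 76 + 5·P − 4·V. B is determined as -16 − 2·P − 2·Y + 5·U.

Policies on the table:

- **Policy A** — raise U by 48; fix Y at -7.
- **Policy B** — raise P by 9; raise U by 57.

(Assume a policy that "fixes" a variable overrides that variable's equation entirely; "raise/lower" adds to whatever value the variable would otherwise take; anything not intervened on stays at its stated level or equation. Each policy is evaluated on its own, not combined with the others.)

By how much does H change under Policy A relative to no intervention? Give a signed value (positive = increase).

40

Baseline:
  P = 80
  Y = 43
  U = 59
  V = -8 + 3·80 + 5·43 + 5·59 = 742
  H = 76 + 5·80 − 4·742 = -2492
Policy A (U + 48, Y := -7):
  P = 80
  Y = -7
  U = 59 + 48 = 107
  V = -8 + 3·80 + 5·(-7) + 5·107 = 732
  H = 76 + 5·80 − 4·732 = -2452
Change in H: -2452 − (-2492) = 40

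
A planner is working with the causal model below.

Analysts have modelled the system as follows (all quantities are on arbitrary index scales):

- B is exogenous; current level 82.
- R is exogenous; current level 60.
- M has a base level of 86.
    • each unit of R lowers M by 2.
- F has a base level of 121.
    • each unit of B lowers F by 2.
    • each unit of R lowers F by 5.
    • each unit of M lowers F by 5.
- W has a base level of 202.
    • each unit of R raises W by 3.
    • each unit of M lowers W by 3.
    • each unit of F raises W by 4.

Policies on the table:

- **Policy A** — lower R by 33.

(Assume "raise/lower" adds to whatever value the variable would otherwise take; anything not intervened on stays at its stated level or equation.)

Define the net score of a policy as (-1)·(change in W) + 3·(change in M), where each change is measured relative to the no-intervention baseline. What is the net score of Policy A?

1155

Baseline:
  B = 82
  R = 60
  M = 86 − 2·60 = -34
  F = 121 − 2·82 − 5·60 − 5·(-34) = -173
  W = 202 + 3·60 − 3·(-34) + 4·(-173) = -208
Policy A (R − 33):
  B = 82
  R = 60 − 33 = 27
  M = 86 − 2·27 = 32
  F = 121 − 2·82 − 5·27 − 5·32 = -338
  W = 202 + 3·27 − 3·32 + 4·(-338) = -1165
ΔW = -1165 − (-208) = -957; ΔM = 32 − (-34) = 66
Score = (-1)·(-957) + 3·66 = 1155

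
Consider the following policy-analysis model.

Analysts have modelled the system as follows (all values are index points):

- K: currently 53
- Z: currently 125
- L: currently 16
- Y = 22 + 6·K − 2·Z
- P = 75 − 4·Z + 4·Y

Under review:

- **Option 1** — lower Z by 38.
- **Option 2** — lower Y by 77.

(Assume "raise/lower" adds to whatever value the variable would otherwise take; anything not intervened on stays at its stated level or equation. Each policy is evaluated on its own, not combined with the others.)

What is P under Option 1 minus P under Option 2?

Option 1 (Z − 38):
  K = 53
  Z = 125 − 38 = 87
  Y = 22 + 6·53 − 2·87 = 166
  P = 75 − 4·87 + 4·166 = 391
Option 2 (Y − 77):
  K = 53
  Z = 125
  Y = 22 + 6·53 − 2·125 (−77 from intervention) = 13
  P = 75 − 4·125 + 4·13 = -373
P: 391 − (-373) = 764

764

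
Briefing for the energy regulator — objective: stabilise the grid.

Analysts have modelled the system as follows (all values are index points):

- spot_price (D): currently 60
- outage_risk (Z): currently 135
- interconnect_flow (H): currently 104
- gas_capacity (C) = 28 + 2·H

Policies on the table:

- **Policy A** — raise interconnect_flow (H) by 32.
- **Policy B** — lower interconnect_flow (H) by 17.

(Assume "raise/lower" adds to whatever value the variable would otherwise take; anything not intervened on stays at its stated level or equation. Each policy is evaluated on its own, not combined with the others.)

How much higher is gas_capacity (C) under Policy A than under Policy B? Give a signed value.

98

Policy A (H + 32):
  H = 104 + 32 = 136
  C = 28 + 2·136 = 300
Policy B (H − 17):
  H = 104 − 17 = 87
  C = 28 + 2·87 = 202
C: 300 − 202 = 98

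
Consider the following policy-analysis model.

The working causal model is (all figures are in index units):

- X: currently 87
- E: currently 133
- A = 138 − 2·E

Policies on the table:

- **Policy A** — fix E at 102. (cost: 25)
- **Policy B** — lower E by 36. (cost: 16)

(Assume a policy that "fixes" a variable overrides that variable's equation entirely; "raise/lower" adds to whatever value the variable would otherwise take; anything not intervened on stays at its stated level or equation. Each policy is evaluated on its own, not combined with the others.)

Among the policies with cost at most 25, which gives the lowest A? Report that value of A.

Policy A (E := 102):
  E = 102
  A = 138 − 2·102 = -66
Policy B (E − 36):
  E = 133 − 36 = 97
  A = 138 − 2·97 = -56
Comparing — Policy A: A=-66, Policy B: A=-56. Lowest is -66 (Policy A).

-66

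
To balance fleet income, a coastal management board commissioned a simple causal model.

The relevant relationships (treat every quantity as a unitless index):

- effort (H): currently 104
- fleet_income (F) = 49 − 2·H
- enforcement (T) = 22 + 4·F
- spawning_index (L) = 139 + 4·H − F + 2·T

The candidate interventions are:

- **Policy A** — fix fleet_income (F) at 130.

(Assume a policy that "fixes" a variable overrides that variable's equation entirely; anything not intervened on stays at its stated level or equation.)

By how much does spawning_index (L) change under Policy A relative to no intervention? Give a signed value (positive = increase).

Baseline:
  H = 104
  F = 49 − 2·104 = -159
  T = 22 + 4·(-159) = -614
  L = 139 + 4·104 − (-159) + 2·(-614) = -514
Policy A (F := 130):
  H = 104
  F = 130
  T = 22 + 4·130 = 542
  L = 139 + 4·104 − 130 + 2·542 = 1509
Change in L: 1509 − (-514) = 2023

2023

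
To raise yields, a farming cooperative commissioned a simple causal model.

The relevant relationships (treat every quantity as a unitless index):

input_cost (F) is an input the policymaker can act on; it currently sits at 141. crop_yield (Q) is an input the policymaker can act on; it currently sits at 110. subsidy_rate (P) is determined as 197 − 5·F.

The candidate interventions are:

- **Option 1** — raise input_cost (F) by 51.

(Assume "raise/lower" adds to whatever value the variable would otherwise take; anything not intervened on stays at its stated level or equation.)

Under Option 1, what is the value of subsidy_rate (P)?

-763

Option 1 (F + 51):
  F = 141 + 51 = 192
  P = 197 − 5·192 = -763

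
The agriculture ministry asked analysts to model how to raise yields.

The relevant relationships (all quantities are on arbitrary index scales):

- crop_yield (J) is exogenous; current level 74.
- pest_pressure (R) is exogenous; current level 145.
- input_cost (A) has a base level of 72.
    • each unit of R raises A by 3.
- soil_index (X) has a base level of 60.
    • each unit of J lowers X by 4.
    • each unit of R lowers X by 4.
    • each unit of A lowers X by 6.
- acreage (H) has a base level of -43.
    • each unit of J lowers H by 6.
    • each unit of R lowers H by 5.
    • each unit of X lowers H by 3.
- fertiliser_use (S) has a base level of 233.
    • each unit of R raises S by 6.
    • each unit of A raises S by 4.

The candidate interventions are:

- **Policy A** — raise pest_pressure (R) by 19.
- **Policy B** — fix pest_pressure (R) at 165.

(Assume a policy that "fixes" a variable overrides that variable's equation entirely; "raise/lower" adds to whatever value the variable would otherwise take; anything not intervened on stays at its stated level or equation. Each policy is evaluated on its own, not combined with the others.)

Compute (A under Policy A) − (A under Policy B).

-3

Policy A (R + 19):
  R = 145 + 19 = 164
  A = 72 + 3·164 = 564
Policy B (R := 165):
  R = 165
  A = 72 + 3·165 = 567
A: 564 − 567 = -3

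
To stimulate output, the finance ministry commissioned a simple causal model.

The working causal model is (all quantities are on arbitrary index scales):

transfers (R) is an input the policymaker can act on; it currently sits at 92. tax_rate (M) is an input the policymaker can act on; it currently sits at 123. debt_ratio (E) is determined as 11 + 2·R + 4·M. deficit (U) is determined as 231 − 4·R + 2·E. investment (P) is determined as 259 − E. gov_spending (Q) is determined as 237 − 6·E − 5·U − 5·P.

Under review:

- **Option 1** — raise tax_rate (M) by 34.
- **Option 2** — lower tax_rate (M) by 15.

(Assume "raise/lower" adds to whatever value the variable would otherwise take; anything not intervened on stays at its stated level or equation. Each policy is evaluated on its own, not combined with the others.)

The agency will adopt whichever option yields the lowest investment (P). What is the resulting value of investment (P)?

Option 1 (M + 34):
  R = 92
  M = 123 + 34 = 157
  E = 11 + 2·92 + 4·157 = 823
  P = 259 − 823 = -564
Option 2 (M − 15):
  R = 92
  M = 123 − 15 = 108
  E = 11 + 2·92 + 4·108 = 627
  P = 259 − 627 = -368
Comparing — Option 1: P=-564, Option 2: P=-368. Lowest is -564 (Option 1).

-564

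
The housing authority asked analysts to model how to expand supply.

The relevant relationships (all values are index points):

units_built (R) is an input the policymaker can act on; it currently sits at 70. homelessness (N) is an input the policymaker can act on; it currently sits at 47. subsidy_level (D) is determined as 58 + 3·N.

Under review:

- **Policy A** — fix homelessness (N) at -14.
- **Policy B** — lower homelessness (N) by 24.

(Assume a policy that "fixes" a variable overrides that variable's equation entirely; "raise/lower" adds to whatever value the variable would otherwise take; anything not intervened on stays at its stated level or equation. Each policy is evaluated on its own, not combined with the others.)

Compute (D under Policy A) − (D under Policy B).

-111

Policy A (N := -14):
  N = -14
  D = 58 + 3·(-14) = 16
Policy B (N − 24):
  N = 47 − 24 = 23
  D = 58 + 3·23 = 127
D: 16 − 127 = -111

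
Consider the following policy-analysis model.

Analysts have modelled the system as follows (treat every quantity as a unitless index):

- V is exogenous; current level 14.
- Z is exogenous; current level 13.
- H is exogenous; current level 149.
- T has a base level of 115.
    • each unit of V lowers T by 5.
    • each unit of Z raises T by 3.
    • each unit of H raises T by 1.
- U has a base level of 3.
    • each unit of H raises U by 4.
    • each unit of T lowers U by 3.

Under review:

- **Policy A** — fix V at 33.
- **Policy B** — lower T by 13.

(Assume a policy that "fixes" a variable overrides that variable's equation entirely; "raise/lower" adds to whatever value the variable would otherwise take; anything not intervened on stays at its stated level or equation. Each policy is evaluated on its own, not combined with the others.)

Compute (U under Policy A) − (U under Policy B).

Policy A (V := 33):
  V = 33
  Z = 13
  H = 149
  T = 115 − 5·33 + 3·13 + 149 = 138
  U = 3 + 4·149 − 3·138 = 185
Policy B (T − 13):
  V = 14
  Z = 13
  H = 149
  T = 115 − 5·14 + 3·13 + 149 (−13 from intervention) = 220
  U = 3 + 4·149 − 3·220 = -61
U: 185 − (-61) = 246

246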